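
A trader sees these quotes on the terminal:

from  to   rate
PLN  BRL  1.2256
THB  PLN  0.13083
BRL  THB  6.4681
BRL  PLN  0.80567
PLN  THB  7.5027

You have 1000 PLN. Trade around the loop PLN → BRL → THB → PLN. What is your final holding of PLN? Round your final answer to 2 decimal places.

1037.13

1000 PLN × 1.2256 = 1225.6 BRL
1225.6 BRL × 6.4681 = 7927.30336 THB
7927.30336 THB × 0.13083 = 1037.1290985888 PLN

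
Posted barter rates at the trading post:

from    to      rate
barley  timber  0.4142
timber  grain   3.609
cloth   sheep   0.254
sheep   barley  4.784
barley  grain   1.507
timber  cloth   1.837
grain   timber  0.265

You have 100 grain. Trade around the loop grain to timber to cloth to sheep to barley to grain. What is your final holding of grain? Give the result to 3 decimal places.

100 grain × 0.265 = 26.5 timber
26.5 timber × 1.837 = 48.6805 cloth
48.6805 cloth × 0.254 = 12.364847 sheep
12.364847 sheep × 4.784 = 59.153428048 barley
59.153428048 barley × 1.507 = 89.144216068336 grain

89.144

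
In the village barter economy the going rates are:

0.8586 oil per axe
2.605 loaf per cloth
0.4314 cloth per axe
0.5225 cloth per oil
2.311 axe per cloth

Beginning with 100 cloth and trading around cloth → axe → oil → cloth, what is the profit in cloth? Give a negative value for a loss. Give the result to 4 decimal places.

3.6757

100 cloth × 2.311 = 231.1 axe
231.1 axe × 0.8586 = 198.42246 oil
198.42246 oil × 0.5225 = 103.67573535 cloth
Net change: 103.67573535 − 100 = 3.67573535 cloth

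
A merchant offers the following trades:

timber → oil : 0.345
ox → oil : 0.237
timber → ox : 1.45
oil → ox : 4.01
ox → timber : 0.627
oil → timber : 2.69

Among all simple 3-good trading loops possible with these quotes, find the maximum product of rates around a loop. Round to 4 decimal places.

timber→ox→oil→timber: 1.45 × 0.237 × 2.69 = 0.92442
timber→oil→ox→timber: 0.345 × 4.01 × 0.627 = 0.86742
Maximum is timber→ox→oil→timber at 0.9244; no arbitrage — every cycle loses value.

0.9244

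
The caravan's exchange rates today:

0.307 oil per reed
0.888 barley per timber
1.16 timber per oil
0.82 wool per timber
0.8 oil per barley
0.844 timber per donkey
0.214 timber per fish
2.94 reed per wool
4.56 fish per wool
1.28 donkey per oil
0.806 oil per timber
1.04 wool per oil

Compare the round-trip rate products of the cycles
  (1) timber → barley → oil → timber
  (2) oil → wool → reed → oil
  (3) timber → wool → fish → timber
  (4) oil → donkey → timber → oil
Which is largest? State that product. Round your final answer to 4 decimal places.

0.9387

(1) 0.888 × 0.8 × 1.16 = 0.82406
(2) 1.04 × 2.94 × 0.307 = 0.93868
(3) 0.82 × 4.56 × 0.214 = 0.80019
(4) 1.28 × 0.844 × 0.806 = 0.87074
Highest is cycle (2) at 0.9387 (≤1, no arbitrage).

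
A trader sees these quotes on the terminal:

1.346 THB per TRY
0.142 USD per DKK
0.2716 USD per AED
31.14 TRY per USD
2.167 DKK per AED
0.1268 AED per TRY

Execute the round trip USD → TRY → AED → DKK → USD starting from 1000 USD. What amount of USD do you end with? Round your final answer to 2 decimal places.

1000 USD × 31.14 = 31140 TRY
31140 TRY × 0.1268 = 3948.552 AED
3948.552 AED × 2.167 = 8556.512184 DKK
8556.512184 DKK × 0.142 = 1215.024730128 USD

1215.02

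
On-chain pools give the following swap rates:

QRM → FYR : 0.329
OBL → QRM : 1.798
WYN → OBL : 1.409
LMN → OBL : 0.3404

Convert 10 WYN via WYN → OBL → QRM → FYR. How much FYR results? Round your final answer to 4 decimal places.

8.3348

10 WYN × 1.409 = 14.09 OBL
14.09 OBL × 1.798 = 25.33382 QRM
25.33382 QRM × 0.329 = 8.33482678 FYR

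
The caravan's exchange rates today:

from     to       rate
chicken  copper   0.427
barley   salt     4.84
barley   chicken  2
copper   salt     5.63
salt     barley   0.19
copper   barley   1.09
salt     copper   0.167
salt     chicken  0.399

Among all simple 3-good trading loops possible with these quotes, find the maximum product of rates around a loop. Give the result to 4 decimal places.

copper→salt→chicken→copper: 5.63 × 0.399 × 0.427 = 0.95920
copper→barley→chicken→copper: 1.09 × 2 × 0.427 = 0.93086
copper→barley→salt→copper: 1.09 × 4.84 × 0.167 = 0.88103
Maximum is copper→salt→chicken→copper at 0.9592; no arbitrage — every cycle loses value.

0.9592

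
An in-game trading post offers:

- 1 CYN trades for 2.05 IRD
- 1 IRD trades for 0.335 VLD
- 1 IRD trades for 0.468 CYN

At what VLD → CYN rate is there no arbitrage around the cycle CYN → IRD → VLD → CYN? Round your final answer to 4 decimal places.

Known legs of the cycle: 2.05 × 0.335 = 0.68675
For no arbitrage the full-cycle product must be 1, so the missing rate is 1 / 0.68675 ≈ 1.456134.

1.4561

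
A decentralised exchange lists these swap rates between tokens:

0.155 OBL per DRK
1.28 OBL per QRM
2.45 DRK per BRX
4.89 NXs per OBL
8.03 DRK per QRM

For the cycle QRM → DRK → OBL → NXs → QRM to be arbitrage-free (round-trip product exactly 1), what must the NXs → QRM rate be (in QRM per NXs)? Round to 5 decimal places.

0.16430

Known legs of the cycle: 8.03 × 0.155 × 4.89 = 6.0863385
For no arbitrage the full-cycle product must be 1, so the missing rate is 1 / 6.0863385 ≈ 0.1643024.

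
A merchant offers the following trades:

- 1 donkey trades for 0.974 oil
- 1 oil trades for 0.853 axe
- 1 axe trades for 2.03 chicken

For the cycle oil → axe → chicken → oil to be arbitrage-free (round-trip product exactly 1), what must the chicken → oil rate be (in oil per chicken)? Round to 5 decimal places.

0.57750

Known legs of the cycle: 0.853 × 2.03 = 1.73159
For no arbitrage the full-cycle product must be 1, so the missing rate is 1 / 1.73159 ≈ 0.5775039.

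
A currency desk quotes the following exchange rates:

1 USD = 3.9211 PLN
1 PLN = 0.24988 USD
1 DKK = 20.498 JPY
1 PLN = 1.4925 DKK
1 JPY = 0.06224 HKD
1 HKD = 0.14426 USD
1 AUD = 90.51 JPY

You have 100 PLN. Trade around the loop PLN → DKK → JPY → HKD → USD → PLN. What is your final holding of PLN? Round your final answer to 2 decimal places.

100 PLN × 1.4925 = 149.25 DKK
149.25 DKK × 20.498 = 3059.3265 JPY
3059.3265 JPY × 0.06224 = 190.41248136 HKD
190.41248136 HKD × 0.14426 = 27.4689045609936 USD
27.4689045609936 USD × 3.9211 = 107.70832167411200496 PLN

107.71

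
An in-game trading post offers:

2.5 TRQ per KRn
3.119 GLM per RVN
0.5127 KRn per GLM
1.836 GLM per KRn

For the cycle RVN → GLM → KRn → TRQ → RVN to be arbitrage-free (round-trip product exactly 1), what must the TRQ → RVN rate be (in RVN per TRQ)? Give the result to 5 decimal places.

0.25014

Known legs of the cycle: 3.119 × 0.5127 × 2.5 = 3.99777825
For no arbitrage the full-cycle product must be 1, so the missing rate is 1 / 3.99777825 ≈ 0.2501389.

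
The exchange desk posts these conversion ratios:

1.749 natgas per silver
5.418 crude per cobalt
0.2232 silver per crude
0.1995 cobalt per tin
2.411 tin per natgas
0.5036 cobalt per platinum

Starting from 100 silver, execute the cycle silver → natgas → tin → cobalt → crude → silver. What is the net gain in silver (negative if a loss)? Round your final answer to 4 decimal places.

100 silver × 1.749 = 174.9 natgas
174.9 natgas × 2.411 = 421.6839 tin
421.6839 tin × 0.1995 = 84.12593805 cobalt
84.12593805 cobalt × 5.418 = 455.7943323549 crude
455.7943323549 crude × 0.2232 = 101.73329498161368 silver
Net change: 101.73329498161368 − 100 = 1.73329498161368 silver

1.7333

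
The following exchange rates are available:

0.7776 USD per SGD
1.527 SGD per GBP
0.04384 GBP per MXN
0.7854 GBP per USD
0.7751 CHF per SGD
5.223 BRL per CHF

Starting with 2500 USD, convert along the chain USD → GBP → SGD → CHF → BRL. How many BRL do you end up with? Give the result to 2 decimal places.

2500 USD × 0.7854 = 1963.5 GBP
1963.5 GBP × 1.527 = 2998.2645 SGD
2998.2645 SGD × 0.7751 = 2323.95481395 CHF
2323.95481395 CHF × 5.223 = 12138.01599326085 BRL

12138.02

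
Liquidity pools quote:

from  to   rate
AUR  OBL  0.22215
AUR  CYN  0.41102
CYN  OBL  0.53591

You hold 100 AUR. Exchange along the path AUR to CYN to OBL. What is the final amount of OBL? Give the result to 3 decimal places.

22.027

100 AUR × 0.41102 = 41.102 CYN
41.102 CYN × 0.53591 = 22.02697282 OBL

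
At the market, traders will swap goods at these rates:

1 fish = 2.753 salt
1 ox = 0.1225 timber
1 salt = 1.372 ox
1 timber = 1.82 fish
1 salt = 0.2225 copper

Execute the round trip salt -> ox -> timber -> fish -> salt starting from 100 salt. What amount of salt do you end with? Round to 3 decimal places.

100 salt × 1.372 = 137.2 ox
137.2 ox × 0.1225 = 16.807 timber
16.807 timber × 1.82 = 30.58874 fish
30.58874 fish × 2.753 = 84.21080122 salt

84.211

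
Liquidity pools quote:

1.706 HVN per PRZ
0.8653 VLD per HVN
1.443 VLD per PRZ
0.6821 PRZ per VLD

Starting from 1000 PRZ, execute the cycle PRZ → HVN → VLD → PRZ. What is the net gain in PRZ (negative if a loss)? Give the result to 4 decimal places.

1000 PRZ × 1.706 = 1706 HVN
1706 HVN × 0.8653 = 1476.2018 VLD
1476.2018 VLD × 0.6821 = 1006.91724778 PRZ
Net change: 1006.91724778 − 1000 = 6.91724778 PRZ

6.9172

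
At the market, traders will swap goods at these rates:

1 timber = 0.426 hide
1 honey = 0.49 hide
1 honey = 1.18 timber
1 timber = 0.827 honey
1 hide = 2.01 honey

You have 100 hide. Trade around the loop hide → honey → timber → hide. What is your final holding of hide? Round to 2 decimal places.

101.04

100 hide × 2.01 = 201 honey
201 honey × 1.18 = 237.18 timber
237.18 timber × 0.426 = 101.03868 hide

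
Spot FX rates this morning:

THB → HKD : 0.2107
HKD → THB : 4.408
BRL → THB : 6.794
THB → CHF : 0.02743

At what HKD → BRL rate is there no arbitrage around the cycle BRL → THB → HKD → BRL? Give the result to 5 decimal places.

Known legs of the cycle: 6.794 × 0.2107 = 1.4314958
For no arbitrage the full-cycle product must be 1, so the missing rate is 1 / 1.4314958 ≈ 0.6985700.

0.69857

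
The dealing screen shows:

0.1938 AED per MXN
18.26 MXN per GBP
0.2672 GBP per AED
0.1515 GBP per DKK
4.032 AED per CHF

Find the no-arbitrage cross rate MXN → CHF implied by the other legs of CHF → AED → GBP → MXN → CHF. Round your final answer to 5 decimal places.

0.05083

Known legs of the cycle: 4.032 × 0.2672 × 18.26 = 19.672418304
For no arbitrage the full-cycle product must be 1, so the missing rate is 1 / 19.672418304 ≈ 0.0508326.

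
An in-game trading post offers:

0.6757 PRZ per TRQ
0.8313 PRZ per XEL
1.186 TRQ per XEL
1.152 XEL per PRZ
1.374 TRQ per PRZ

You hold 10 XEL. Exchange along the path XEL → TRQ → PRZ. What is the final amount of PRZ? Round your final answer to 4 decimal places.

8.0138

10 XEL × 1.186 = 11.86 TRQ
11.86 TRQ × 0.6757 = 8.013802 PRZ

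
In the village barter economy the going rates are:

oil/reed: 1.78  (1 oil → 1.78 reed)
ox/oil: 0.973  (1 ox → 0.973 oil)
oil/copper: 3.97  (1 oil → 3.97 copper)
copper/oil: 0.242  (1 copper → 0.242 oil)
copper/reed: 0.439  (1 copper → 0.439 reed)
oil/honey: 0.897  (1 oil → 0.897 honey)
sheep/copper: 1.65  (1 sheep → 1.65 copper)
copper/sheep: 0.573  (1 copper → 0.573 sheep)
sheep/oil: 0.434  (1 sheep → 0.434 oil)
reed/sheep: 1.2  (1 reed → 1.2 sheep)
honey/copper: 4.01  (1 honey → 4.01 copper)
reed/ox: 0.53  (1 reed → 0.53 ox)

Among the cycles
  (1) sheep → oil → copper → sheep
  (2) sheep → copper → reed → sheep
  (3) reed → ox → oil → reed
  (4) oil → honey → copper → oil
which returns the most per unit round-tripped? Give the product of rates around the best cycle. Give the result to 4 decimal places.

(1) 0.434 × 3.97 × 0.573 = 0.98727
(2) 1.65 × 0.439 × 1.2 = 0.86922
(3) 0.53 × 0.973 × 1.78 = 0.91793
(4) 0.897 × 4.01 × 0.242 = 0.87047
Highest is cycle (1) at 0.9873 (≤1, no arbitrage).

0.9873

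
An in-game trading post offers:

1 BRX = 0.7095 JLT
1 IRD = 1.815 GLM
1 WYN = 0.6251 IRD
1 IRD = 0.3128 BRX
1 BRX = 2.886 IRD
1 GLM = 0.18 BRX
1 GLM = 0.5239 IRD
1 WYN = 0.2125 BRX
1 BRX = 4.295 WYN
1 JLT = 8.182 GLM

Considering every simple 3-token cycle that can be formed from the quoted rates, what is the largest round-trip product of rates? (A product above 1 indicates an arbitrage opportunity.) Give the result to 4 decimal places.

BRX→JLT→GLM→BRX: 0.7095 × 8.182 × 0.18 = 1.04492
BRX→IRD→GLM→BRX: 2.886 × 1.815 × 0.18 = 0.94286
WYN→IRD→BRX→WYN: 0.6251 × 0.3128 × 4.295 = 0.83981
Maximum is BRX→JLT→GLM→BRX at 1.0449; arbitrage exists.

1.0449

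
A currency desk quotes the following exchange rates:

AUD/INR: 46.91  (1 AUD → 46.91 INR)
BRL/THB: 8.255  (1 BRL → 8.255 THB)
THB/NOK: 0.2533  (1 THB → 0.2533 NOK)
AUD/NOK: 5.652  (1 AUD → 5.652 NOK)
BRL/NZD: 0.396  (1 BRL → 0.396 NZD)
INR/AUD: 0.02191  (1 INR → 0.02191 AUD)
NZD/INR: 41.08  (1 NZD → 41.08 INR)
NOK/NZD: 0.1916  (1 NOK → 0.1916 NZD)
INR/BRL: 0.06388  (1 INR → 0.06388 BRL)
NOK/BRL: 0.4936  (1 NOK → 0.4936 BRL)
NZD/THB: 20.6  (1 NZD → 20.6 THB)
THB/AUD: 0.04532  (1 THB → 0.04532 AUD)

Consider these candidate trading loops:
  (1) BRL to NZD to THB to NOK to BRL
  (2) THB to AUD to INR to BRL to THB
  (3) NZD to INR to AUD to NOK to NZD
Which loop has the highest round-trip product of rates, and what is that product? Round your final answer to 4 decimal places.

1.1211

(1) 0.396 × 20.6 × 0.2533 × 0.4936 = 1.01994
(2) 0.04532 × 46.91 × 0.06388 × 8.255 = 1.12108
(3) 41.08 × 0.02191 × 5.652 × 0.1916 = 0.97470
Highest is cycle (2) at 1.1211 (>1, arbitrage).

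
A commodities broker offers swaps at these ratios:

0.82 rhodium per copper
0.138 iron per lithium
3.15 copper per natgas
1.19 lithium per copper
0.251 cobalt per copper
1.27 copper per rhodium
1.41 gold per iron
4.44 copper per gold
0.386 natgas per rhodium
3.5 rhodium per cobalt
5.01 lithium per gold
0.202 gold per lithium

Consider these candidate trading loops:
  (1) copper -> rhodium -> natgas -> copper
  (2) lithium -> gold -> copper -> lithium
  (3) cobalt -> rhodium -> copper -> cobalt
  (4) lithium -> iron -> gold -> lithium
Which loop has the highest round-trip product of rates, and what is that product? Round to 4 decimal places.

1.1157

(1) 0.82 × 0.386 × 3.15 = 0.99704
(2) 0.202 × 4.44 × 1.19 = 1.06729
(3) 3.5 × 1.27 × 0.251 = 1.11570
(4) 0.138 × 1.41 × 5.01 = 0.97485
Highest is cycle (3) at 1.1157 (>1, arbitrage).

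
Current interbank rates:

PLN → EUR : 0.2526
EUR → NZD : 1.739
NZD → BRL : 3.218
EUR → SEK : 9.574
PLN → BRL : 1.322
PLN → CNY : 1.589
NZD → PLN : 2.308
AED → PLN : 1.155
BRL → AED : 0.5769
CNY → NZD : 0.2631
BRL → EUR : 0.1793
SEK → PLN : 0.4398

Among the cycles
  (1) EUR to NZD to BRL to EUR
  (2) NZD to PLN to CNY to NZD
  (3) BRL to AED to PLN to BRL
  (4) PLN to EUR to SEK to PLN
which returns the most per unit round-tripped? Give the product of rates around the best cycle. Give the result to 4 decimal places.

(1) 1.739 × 3.218 × 0.1793 = 1.00338
(2) 2.308 × 1.589 × 0.2631 = 0.96490
(3) 0.5769 × 1.155 × 1.322 = 0.88087
(4) 0.2526 × 9.574 × 0.4398 = 1.06361
Highest is cycle (4) at 1.0636 (>1, arbitrage).

1.0636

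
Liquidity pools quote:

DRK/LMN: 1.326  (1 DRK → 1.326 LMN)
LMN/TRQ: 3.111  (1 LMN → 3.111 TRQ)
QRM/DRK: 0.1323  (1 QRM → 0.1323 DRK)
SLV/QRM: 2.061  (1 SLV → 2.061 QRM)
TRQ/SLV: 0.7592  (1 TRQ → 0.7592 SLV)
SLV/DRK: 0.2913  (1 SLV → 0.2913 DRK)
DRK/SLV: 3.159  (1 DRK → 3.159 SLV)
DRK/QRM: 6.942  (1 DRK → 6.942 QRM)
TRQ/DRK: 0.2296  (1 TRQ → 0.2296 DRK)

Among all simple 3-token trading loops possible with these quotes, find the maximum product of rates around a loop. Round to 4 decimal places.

TRQ→DRK→LMN→TRQ: 0.2296 × 1.326 × 3.111 = 0.94714
SLV→QRM→DRK→SLV: 2.061 × 0.1323 × 3.159 = 0.86137
Maximum is TRQ→DRK→LMN→TRQ at 0.9471; no arbitrage — every cycle loses value.

0.9471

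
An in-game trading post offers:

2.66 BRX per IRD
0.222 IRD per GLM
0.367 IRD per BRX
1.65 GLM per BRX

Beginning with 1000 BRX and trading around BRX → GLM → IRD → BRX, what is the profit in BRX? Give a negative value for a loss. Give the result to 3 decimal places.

-25.642

1000 BRX × 1.65 = 1650 GLM
1650 GLM × 0.222 = 366.3 IRD
366.3 IRD × 2.66 = 974.358 BRX
Net change: 974.358 − 1000 = -25.642 BRX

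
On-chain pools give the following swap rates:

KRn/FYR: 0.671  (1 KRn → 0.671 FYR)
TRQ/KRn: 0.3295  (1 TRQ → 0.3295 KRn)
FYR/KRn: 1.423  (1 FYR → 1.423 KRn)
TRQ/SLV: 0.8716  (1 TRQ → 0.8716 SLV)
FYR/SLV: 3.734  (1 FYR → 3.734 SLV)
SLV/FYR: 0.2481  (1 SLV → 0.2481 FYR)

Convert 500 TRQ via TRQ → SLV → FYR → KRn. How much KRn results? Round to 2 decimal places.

500 TRQ × 0.8716 = 435.8 SLV
435.8 SLV × 0.2481 = 108.12198 FYR
108.12198 FYR × 1.423 = 153.85757754 KRn

153.86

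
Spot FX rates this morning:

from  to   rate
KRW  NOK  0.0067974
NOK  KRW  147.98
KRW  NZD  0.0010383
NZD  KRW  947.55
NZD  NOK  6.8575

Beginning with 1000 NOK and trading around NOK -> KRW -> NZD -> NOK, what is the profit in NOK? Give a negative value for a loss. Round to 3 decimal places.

53.639

1000 NOK × 147.98 = 147980 KRW
147980 KRW × 0.0010383 = 153.647634 NZD
153.647634 NZD × 6.8575 = 1053.638650155 NOK
Net change: 1053.638650155 − 1000 = 53.638650155 NOK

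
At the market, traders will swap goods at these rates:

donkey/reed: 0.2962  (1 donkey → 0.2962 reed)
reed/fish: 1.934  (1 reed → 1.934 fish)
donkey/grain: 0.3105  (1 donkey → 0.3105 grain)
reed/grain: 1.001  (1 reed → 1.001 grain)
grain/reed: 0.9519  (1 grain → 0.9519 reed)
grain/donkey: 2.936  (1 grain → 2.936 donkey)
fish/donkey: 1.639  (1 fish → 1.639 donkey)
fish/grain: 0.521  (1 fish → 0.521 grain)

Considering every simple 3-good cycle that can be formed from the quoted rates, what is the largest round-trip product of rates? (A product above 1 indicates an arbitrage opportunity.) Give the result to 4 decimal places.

reed→fish→grain→reed: 1.934 × 0.521 × 0.9519 = 0.95915
donkey→reed→fish→donkey: 0.2962 × 1.934 × 1.639 = 0.93890
donkey→reed→grain→donkey: 0.2962 × 1.001 × 2.936 = 0.87051
Maximum is reed→fish→grain→reed at 0.9591; no arbitrage — every cycle loses value.

0.9591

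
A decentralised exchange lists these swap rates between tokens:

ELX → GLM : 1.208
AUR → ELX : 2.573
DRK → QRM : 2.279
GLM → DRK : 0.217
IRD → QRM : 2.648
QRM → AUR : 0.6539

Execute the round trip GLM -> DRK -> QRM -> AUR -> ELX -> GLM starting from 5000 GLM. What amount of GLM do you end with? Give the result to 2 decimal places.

5000 GLM × 0.217 = 1085 DRK
1085 DRK × 2.279 = 2472.715 QRM
2472.715 QRM × 0.6539 = 1616.9083385 AUR
1616.9083385 AUR × 2.573 = 4160.3051549605 ELX
4160.3051549605 ELX × 1.208 = 5025.648627192284 GLM

5025.65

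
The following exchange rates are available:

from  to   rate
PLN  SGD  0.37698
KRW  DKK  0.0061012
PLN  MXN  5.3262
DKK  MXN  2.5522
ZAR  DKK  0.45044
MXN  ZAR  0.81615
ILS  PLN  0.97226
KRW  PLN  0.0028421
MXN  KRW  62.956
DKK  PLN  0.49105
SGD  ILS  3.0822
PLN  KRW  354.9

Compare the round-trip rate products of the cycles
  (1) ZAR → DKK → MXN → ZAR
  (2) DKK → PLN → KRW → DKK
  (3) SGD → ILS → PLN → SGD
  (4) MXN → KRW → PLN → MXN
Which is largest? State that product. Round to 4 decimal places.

(1) 0.45044 × 2.5522 × 0.81615 = 0.93826
(2) 0.49105 × 354.9 × 0.0061012 = 1.06328
(3) 3.0822 × 0.97226 × 0.37698 = 1.12970
(4) 62.956 × 0.0028421 × 5.3262 = 0.95300
Highest is cycle (3) at 1.1297 (>1, arbitrage).

1.1297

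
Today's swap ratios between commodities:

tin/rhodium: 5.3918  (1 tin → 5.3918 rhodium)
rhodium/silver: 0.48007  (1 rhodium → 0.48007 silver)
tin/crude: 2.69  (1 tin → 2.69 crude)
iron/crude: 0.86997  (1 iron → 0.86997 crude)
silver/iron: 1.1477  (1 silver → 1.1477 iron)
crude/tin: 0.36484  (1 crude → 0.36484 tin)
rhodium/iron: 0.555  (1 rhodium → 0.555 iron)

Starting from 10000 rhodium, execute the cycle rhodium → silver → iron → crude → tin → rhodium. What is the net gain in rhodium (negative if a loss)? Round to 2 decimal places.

10000 rhodium × 0.48007 = 4800.7 silver
4800.7 silver × 1.1477 = 5509.76339 iron
5509.76339 iron × 0.86997 = 4793.3288563983 crude
4793.3288563983 crude × 0.36484 = 1748.798099968355772 tin
1748.798099968355772 tin × 5.3918 = 9429.1695954093806514696 rhodium
Net change: 9429.1695954093806514696 − 10000 = -570.8304045906193485304 rhodium

-570.83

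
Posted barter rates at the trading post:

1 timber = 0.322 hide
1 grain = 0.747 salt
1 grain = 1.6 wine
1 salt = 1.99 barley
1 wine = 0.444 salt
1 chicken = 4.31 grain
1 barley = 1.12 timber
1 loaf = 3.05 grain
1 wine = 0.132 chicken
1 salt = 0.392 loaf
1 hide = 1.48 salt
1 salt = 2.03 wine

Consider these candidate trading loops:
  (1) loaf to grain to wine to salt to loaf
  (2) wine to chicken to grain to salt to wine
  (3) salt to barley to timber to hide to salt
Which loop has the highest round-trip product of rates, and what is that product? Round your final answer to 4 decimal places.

(1) 3.05 × 1.6 × 0.444 × 0.392 = 0.84935
(2) 0.132 × 4.31 × 0.747 × 2.03 = 0.86272
(3) 1.99 × 1.12 × 0.322 × 1.48 = 1.06216
Highest is cycle (3) at 1.0622 (>1, arbitrage).

1.0622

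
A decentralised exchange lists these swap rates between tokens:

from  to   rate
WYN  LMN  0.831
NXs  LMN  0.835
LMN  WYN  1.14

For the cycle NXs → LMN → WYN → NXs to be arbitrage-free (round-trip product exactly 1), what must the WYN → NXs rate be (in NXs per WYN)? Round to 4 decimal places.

1.0505

Known legs of the cycle: 0.835 × 1.14 = 0.9519
For no arbitrage the full-cycle product must be 1, so the missing rate is 1 / 0.9519 ≈ 1.050531.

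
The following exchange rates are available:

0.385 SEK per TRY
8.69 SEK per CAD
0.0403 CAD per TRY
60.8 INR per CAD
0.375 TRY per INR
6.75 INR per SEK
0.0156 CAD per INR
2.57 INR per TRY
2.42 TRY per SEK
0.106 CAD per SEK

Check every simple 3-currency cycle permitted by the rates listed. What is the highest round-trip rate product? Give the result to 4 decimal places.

0.9745

TRY→SEK→INR→TRY: 0.385 × 6.75 × 0.375 = 0.97453
TRY→CAD→INR→TRY: 0.0403 × 60.8 × 0.375 = 0.91884
INR→CAD→SEK→INR: 0.0156 × 8.69 × 6.75 = 0.91506
TRY→CAD→SEK→TRY: 0.0403 × 8.69 × 2.42 = 0.84750
Maximum is TRY→SEK→INR→TRY at 0.9745; no arbitrage — every cycle loses value.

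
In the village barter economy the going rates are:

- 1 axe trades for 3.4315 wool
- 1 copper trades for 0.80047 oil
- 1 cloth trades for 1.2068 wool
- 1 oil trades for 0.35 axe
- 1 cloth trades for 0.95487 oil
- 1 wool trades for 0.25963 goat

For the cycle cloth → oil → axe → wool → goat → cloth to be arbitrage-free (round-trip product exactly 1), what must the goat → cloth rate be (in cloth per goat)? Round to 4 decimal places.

3.3585

Known legs of the cycle: 0.95487 × 0.35 × 3.4315 × 0.25963 = 0.2977495884405525
For no arbitrage the full-cycle product must be 1, so the missing rate is 1 / 0.2977495884405525 ≈ 3.358527.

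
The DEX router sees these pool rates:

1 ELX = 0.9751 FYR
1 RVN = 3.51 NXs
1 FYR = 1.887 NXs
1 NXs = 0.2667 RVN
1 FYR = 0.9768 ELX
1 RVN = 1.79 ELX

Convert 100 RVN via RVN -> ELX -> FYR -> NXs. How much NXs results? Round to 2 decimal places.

329.36

100 RVN × 1.79 = 179 ELX
179 ELX × 0.9751 = 174.5429 FYR
174.5429 FYR × 1.887 = 329.3624523 NXs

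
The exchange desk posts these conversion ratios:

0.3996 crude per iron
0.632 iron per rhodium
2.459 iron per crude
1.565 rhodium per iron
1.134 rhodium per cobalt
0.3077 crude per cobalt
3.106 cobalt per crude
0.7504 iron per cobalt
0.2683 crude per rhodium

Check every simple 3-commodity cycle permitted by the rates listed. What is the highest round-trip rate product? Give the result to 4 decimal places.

rhodium→crude→iron→rhodium: 0.2683 × 2.459 × 1.565 = 1.03251
rhodium→crude→cobalt→rhodium: 0.2683 × 3.106 × 1.134 = 0.94501
cobalt→iron→crude→cobalt: 0.7504 × 0.3996 × 3.106 = 0.93136
Maximum is rhodium→crude→iron→rhodium at 1.0325; arbitrage exists.

1.0325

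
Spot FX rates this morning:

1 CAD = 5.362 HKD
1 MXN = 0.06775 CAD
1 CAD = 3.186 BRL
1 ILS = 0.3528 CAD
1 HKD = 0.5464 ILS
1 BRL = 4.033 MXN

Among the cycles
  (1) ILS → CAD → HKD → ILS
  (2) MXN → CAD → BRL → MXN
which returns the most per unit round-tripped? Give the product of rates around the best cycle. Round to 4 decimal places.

1.0336

(1) 0.3528 × 5.362 × 0.5464 = 1.03363
(2) 0.06775 × 3.186 × 4.033 = 0.87053
Highest is cycle (1) at 1.0336 (>1, arbitrage).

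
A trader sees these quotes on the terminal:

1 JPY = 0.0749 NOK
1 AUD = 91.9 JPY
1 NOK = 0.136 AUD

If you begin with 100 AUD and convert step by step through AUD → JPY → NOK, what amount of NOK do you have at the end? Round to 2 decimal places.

100 AUD × 91.9 = 9190 JPY
9190 JPY × 0.0749 = 688.331 NOK

688.33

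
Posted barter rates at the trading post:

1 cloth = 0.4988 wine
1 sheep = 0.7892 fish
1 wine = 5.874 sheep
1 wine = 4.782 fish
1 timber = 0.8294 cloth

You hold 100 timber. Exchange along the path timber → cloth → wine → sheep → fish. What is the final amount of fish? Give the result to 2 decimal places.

191.78

100 timber × 0.8294 = 82.94 cloth
82.94 cloth × 0.4988 = 41.370472 wine
41.370472 wine × 5.874 = 243.010152528 sheep
243.010152528 sheep × 0.7892 = 191.7836123750976 fish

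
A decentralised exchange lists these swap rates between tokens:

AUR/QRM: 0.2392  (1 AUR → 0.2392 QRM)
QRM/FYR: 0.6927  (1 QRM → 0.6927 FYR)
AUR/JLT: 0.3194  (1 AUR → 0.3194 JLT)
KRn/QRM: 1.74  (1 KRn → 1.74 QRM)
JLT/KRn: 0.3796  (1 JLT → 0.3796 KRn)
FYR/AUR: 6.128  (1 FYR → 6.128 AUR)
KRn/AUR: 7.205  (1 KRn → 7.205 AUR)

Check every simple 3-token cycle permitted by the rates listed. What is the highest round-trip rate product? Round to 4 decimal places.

1.0154

AUR→QRM→FYR→AUR: 0.2392 × 0.6927 × 6.128 = 1.01537
KRn→AUR→JLT→KRn: 7.205 × 0.3194 × 0.3796 = 0.87356
Maximum is AUR→QRM→FYR→AUR at 1.0154; arbitrage exists.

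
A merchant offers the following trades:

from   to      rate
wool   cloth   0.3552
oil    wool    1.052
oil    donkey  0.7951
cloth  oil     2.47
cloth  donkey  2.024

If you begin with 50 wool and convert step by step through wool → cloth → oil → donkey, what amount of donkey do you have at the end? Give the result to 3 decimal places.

34.879

50 wool × 0.3552 = 17.76 cloth
17.76 cloth × 2.47 = 43.8672 oil
43.8672 oil × 0.7951 = 34.87881072 donkey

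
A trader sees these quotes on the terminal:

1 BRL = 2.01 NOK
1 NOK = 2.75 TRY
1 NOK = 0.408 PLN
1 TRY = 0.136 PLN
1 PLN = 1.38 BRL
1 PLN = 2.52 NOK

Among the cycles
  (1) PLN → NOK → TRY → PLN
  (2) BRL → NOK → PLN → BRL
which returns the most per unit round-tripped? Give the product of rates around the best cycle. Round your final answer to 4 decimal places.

1.1317

(1) 2.52 × 2.75 × 0.136 = 0.94248
(2) 2.01 × 0.408 × 1.38 = 1.13171
Highest is cycle (2) at 1.1317 (>1, arbitrage).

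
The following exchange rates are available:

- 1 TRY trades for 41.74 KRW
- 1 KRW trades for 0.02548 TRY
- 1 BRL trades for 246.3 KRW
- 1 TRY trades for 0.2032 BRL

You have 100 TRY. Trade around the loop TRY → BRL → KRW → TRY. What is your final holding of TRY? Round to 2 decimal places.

100 TRY × 0.2032 = 20.32 BRL
20.32 BRL × 246.3 = 5004.816 KRW
5004.816 KRW × 0.02548 = 127.52271168 TRY

127.52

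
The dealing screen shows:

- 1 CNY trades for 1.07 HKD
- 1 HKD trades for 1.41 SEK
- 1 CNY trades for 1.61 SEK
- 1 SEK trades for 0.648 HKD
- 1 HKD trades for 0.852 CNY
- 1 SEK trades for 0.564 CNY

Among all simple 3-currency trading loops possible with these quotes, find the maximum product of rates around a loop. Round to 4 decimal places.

0.8889

CNY→SEK→HKD→CNY: 1.61 × 0.648 × 0.852 = 0.88887
CNY→HKD→SEK→CNY: 1.07 × 1.41 × 0.564 = 0.85091
Maximum is CNY→SEK→HKD→CNY at 0.8889; no arbitrage — every cycle loses value.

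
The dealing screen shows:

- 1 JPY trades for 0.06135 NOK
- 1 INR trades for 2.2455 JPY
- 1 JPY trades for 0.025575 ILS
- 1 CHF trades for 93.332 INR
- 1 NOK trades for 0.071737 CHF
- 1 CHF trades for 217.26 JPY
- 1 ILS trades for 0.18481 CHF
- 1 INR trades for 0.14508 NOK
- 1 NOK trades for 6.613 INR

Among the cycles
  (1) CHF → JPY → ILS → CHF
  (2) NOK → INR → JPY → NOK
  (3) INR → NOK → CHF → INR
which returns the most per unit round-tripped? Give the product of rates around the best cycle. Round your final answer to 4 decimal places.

1.0269

(1) 217.26 × 0.025575 × 0.18481 = 1.02688
(2) 6.613 × 2.2455 × 0.06135 = 0.91102
(3) 0.14508 × 0.071737 × 93.332 = 0.97136
Highest is cycle (1) at 1.0269 (>1, arbitrage).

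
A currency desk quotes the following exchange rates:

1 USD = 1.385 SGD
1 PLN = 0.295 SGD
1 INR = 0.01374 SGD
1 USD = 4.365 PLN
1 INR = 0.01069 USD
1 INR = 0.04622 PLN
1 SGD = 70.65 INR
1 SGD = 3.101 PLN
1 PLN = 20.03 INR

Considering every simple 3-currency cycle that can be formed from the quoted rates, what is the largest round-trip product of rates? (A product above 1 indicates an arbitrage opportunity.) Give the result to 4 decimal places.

1.0460

SGD→INR→USD→SGD: 70.65 × 0.01069 × 1.385 = 1.04602
PLN→SGD→INR→PLN: 0.295 × 70.65 × 0.04622 = 0.96331
PLN→INR→USD→PLN: 20.03 × 0.01069 × 4.365 = 0.93464
PLN→INR→SGD→PLN: 20.03 × 0.01374 × 3.101 = 0.85343
Maximum is SGD→INR→USD→SGD at 1.0460; arbitrage exists.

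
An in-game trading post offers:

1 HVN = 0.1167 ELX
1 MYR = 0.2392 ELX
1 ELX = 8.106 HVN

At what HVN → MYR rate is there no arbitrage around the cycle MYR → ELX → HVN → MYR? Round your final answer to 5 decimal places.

0.51574

Known legs of the cycle: 0.2392 × 8.106 = 1.9389552
For no arbitrage the full-cycle product must be 1, so the missing rate is 1 / 1.9389552 ≈ 0.5157417.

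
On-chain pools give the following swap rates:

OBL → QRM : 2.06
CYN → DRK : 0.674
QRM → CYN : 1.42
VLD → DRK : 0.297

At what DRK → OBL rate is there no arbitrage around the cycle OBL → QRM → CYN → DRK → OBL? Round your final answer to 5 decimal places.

Known legs of the cycle: 2.06 × 1.42 × 0.674 = 1.9715848
For no arbitrage the full-cycle product must be 1, so the missing rate is 1 / 1.9715848 ≈ 0.5072062.

0.50721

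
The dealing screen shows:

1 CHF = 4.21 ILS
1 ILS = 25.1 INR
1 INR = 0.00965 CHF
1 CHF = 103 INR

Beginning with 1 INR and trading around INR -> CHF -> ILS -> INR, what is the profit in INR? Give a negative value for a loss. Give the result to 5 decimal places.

0.01973

1 INR × 0.00965 = 0.00965 CHF
0.00965 CHF × 4.21 = 0.0406265 ILS
0.0406265 ILS × 25.1 = 1.01972515 INR
Net change: 1.01972515 − 1 = 0.01972515 INR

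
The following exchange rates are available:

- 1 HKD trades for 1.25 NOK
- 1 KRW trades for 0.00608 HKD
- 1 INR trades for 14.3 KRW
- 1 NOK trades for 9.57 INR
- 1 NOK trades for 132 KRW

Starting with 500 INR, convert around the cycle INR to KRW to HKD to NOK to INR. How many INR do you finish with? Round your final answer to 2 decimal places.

500 INR × 14.3 = 7150 KRW
7150 KRW × 0.00608 = 43.472 HKD
43.472 HKD × 1.25 = 54.34 NOK
54.34 NOK × 9.57 = 520.0338 INR

520.03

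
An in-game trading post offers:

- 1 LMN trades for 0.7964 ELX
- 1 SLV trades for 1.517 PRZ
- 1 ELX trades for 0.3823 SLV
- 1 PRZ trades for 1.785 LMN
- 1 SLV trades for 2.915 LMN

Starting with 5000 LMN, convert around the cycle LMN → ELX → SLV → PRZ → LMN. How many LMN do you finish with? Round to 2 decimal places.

5000 LMN × 0.7964 = 3982 ELX
3982 ELX × 0.3823 = 1522.3186 SLV
1522.3186 SLV × 1.517 = 2309.3573162 PRZ
2309.3573162 PRZ × 1.785 = 4122.202809417 LMN

4122.20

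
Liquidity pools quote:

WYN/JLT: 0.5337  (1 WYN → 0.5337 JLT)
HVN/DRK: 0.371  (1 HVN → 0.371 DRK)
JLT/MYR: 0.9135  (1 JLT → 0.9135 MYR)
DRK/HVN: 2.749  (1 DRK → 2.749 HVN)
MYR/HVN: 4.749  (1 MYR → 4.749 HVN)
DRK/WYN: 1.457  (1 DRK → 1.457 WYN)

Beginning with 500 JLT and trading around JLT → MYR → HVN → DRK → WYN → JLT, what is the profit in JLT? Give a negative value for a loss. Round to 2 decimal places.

500 JLT × 0.9135 = 456.75 MYR
456.75 MYR × 4.749 = 2169.10575 HVN
2169.10575 HVN × 0.371 = 804.73823325 DRK
804.73823325 DRK × 1.457 = 1172.50360584525 WYN
1172.50360584525 WYN × 0.5337 = 625.765174439609925 JLT
Net change: 625.765174439609925 − 500 = 125.765174439609925 JLT

125.77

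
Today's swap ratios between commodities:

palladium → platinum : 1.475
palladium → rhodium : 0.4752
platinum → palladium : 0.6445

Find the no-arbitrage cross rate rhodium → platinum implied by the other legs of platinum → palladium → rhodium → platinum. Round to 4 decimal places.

Known legs of the cycle: 0.6445 × 0.4752 = 0.3062664
For no arbitrage the full-cycle product must be 1, so the missing rate is 1 / 0.3062664 ≈ 3.265131.

3.2651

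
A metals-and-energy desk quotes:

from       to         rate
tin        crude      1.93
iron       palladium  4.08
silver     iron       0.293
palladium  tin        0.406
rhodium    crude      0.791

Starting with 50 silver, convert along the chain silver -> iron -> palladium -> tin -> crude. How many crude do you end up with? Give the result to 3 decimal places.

50 silver × 0.293 = 14.65 iron
14.65 iron × 4.08 = 59.772 palladium
59.772 palladium × 0.406 = 24.267432 tin
24.267432 tin × 1.93 = 46.83614376 crude

46.836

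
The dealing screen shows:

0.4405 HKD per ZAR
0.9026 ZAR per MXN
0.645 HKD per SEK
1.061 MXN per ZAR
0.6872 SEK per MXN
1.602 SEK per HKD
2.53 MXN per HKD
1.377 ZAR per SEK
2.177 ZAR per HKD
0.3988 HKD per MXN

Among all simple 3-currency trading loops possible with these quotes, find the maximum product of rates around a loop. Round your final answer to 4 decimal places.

1.1214

SEK→HKD→MXN→SEK: 0.645 × 2.53 × 0.6872 = 1.12141
ZAR→HKD→MXN→ZAR: 0.4405 × 2.53 × 0.9026 = 1.00592
ZAR→MXN→SEK→ZAR: 1.061 × 0.6872 × 1.377 = 1.00400
ZAR→HKD→SEK→ZAR: 0.4405 × 1.602 × 1.377 = 0.97172
ZAR→MXN→HKD→ZAR: 1.061 × 0.3988 × 2.177 = 0.92115
Maximum is SEK→HKD→MXN→SEK at 1.1214; arbitrage exists.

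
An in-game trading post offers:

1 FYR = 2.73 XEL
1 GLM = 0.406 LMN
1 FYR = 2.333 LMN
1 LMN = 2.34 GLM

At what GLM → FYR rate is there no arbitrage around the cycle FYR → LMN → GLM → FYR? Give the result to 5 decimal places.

0.18318

Known legs of the cycle: 2.333 × 2.34 = 5.45922
For no arbitrage the full-cycle product must be 1, so the missing rate is 1 / 5.45922 ≈ 0.1831764.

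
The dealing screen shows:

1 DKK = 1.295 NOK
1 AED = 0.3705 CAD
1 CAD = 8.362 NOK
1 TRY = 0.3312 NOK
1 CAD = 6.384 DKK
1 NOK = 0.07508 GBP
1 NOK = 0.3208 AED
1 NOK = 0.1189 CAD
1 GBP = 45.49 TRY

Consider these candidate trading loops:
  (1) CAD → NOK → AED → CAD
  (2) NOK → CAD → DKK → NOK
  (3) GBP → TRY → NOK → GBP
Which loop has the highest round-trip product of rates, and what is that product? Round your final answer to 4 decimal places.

1.1312

(1) 8.362 × 0.3208 × 0.3705 = 0.99388
(2) 0.1189 × 6.384 × 1.295 = 0.98298
(3) 45.49 × 0.3312 × 0.07508 = 1.13118
Highest is cycle (3) at 1.1312 (>1, arbitrage).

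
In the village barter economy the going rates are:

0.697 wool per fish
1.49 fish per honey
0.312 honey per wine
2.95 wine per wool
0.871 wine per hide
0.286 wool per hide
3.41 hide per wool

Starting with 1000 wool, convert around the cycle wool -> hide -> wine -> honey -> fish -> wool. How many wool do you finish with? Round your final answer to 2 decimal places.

1000 wool × 3.41 = 3410 hide
3410 hide × 0.871 = 2970.11 wine
2970.11 wine × 0.312 = 926.67432 honey
926.67432 honey × 1.49 = 1380.7447368 fish
1380.7447368 fish × 0.697 = 962.3790815496 wool

962.38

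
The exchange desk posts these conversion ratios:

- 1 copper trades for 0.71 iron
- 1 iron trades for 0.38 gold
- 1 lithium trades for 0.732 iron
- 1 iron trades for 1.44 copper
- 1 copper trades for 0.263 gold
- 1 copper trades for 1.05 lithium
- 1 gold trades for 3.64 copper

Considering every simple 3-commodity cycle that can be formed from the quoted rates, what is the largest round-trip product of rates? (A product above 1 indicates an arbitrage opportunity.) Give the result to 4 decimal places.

lithium→iron→copper→lithium: 0.732 × 1.44 × 1.05 = 1.10678
gold→copper→iron→gold: 3.64 × 0.71 × 0.38 = 0.98207
Maximum is lithium→iron→copper→lithium at 1.1068; arbitrage exists.

1.1068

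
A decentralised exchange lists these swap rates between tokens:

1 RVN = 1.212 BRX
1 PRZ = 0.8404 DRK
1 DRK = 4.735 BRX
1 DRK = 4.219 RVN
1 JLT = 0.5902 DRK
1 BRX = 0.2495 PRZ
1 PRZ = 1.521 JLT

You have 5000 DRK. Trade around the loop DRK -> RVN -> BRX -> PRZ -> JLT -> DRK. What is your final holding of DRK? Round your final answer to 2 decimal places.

5000 DRK × 4.219 = 21095 RVN
21095 RVN × 1.212 = 25567.14 BRX
25567.14 BRX × 0.2495 = 6379.00143 PRZ
6379.00143 PRZ × 1.521 = 9702.46117503 JLT
9702.46117503 JLT × 0.5902 = 5726.392585502706 DRK

5726.39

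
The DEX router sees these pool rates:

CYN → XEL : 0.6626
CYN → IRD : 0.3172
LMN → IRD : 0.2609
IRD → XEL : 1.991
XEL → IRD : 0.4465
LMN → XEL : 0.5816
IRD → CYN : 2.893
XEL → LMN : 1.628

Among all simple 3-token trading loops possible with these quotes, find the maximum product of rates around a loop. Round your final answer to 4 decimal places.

0.8559

IRD→CYN→XEL→IRD: 2.893 × 0.6626 × 0.4465 = 0.85590
IRD→XEL→LMN→IRD: 1.991 × 1.628 × 0.2609 = 0.84567
Maximum is IRD→CYN→XEL→IRD at 0.8559; no arbitrage — every cycle loses value.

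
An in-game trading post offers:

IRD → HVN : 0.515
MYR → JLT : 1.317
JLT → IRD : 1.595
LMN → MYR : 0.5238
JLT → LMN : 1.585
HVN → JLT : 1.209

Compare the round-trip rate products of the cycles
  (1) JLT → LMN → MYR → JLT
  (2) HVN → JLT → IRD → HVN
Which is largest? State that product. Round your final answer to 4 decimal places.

1.0934

(1) 1.585 × 0.5238 × 1.317 = 1.09340
(2) 1.209 × 1.595 × 0.515 = 0.99310
Highest is cycle (1) at 1.0934 (>1, arbitrage).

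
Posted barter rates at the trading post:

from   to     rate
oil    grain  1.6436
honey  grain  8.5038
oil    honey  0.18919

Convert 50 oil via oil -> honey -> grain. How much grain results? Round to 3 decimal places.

50 oil × 0.18919 = 9.4595 honey
9.4595 honey × 8.5038 = 80.4416961 grain

80.442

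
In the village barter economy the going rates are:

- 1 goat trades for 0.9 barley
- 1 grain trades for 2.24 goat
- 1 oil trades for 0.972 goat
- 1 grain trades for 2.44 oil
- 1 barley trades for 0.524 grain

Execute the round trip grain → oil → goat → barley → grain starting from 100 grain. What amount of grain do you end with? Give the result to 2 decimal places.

100 grain × 2.44 = 244 oil
244 oil × 0.972 = 237.168 goat
237.168 goat × 0.9 = 213.4512 barley
213.4512 barley × 0.524 = 111.8484288 grain

111.85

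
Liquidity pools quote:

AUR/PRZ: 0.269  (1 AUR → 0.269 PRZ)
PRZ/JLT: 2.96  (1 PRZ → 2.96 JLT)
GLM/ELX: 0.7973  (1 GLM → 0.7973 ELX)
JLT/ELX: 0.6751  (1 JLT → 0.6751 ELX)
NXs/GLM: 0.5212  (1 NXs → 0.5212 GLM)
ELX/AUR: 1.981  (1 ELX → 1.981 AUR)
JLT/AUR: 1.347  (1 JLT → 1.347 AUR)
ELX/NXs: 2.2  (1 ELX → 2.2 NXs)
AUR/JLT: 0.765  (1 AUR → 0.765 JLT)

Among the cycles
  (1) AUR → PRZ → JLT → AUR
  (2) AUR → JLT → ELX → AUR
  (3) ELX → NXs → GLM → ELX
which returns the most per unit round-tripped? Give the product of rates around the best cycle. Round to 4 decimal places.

1.0725

(1) 0.269 × 2.96 × 1.347 = 1.07254
(2) 0.765 × 0.6751 × 1.981 = 1.02309
(3) 2.2 × 0.5212 × 0.7973 = 0.91422
Highest is cycle (1) at 1.0725 (>1, arbitrage).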